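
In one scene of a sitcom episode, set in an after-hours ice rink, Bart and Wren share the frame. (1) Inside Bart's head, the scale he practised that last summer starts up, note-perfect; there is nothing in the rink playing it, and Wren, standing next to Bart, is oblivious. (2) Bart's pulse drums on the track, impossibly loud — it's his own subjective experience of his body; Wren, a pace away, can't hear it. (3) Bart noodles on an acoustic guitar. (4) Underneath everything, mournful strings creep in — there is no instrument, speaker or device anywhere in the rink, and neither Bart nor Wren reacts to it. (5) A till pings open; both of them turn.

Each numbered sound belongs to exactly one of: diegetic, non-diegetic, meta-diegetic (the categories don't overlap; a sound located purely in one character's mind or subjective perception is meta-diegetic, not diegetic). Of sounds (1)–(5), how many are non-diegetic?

1

Sound (1): remembered music, private to Bart — Wren is oblivious because it isn't in the room, so meta-diegetic.
(2) a subjective body sound — Bart's private perception, inaudible to Wren → meta-diegetic.
(3) is diegetic: a character is playing an acoustic guitar on screen.
(4) nothing in the rink produces it and the characters don't hear it — pure soundtrack → non-diegetic.
Sound (5): a till is a real object/event in the scene's world, so diegetic.
Non-diegetic: (4) — that's 1.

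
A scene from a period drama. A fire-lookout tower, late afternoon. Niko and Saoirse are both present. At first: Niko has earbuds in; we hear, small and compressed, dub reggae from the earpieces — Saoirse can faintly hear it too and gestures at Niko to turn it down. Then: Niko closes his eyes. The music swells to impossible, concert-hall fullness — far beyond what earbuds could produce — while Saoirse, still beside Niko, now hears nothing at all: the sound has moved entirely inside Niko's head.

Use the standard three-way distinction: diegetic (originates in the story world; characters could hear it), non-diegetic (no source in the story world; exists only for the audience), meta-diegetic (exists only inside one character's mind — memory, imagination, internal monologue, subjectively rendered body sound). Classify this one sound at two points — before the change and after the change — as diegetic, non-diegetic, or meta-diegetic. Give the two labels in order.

diegetic, meta-diegetic

Before the change: the earbuds are a physical source both characters can hear → diegetic.
After the change: the music now exists only as Niko's subjective experience; Saoirse can no longer hear it → meta-diegetic.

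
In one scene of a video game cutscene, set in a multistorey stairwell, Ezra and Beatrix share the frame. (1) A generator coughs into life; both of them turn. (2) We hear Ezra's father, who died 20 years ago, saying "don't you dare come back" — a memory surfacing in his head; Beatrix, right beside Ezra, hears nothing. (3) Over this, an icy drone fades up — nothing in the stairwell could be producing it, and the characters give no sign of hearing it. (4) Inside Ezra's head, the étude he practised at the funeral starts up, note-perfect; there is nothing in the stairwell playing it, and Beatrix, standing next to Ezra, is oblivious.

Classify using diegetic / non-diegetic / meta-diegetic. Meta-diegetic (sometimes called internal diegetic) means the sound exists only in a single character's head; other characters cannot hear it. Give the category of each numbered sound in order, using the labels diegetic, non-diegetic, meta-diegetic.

diegetic, meta-diegetic, non-diegetic, meta-diegetic

Sound (1): the sound comes from a generator physically present in the location, so diegetic.
Sound (2): it's Ezra's recollection rendered as sound; the other character can't hear it, so meta-diegetic.
(3) is non-diegetic: it has no source in the story world and no character can hear it — it's underscore.
(4) is meta-diegetic: it lives in Ezra's subjectivity, not in the stairwell.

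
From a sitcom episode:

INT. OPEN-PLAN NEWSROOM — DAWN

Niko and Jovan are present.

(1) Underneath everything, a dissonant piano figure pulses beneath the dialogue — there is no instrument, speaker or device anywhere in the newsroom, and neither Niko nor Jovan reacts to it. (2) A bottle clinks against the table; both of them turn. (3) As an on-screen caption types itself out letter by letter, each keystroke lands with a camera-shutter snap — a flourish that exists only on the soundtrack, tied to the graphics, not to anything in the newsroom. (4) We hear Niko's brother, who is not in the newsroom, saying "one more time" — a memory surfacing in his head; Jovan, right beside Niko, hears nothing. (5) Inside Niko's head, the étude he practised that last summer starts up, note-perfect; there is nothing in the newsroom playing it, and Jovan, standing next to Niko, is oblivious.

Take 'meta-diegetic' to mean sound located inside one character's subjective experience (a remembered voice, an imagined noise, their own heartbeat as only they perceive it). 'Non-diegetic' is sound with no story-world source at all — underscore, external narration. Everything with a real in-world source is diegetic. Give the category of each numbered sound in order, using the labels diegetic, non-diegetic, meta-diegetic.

(1) is non-diegetic: it has no source in the story world and no character can hear it — it's underscore.
(2) is diegetic: an in-world source (a bottle); characters could hear it.
Sound (3): sound married to a title/caption — outside the diegesis by definition, so non-diegetic.
(4) the voice is a memory playing only inside Niko's mind; Jovan can't hear it → meta-diegetic.
Sound (5): the music is a memory playing inside Niko's mind alone; no real-world source, Jovan can't hear it, so meta-diegetic.

non-diegetic, diegetic, non-diegetic, meta-diegetic, meta-diegetic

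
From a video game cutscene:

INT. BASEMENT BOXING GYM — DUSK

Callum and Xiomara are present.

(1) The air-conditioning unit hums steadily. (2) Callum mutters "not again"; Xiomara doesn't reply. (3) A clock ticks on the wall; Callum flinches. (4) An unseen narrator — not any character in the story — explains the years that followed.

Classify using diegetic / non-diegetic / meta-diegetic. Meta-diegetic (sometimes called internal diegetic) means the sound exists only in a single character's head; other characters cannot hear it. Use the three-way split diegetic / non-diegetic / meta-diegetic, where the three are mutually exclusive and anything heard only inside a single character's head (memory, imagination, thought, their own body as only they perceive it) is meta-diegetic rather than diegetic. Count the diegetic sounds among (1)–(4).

(1) the air-conditioning unit is part of the location's real environment → diegetic.
Sound (2): Callum is a character speaking aloud in the scene, so diegetic.
Sound (3): an in-world source (a clock); characters could hear it, so diegetic.
Sound (4): the narrator exists outside the story world, addressing only the audience, so non-diegetic.
So 3 of the 4 are diegetic: (1), (2), (3).

3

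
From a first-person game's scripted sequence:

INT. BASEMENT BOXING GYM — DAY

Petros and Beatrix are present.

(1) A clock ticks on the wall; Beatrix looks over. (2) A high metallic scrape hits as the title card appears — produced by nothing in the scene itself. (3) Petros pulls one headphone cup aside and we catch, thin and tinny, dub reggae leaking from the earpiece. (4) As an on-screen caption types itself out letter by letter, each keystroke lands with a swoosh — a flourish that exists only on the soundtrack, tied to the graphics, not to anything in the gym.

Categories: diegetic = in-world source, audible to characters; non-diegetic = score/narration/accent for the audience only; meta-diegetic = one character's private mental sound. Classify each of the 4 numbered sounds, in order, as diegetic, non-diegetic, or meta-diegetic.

diegetic, non-diegetic, diegetic, non-diegetic

(1) is diegetic: the sound comes from a clock physically present in the location.
(2) it's a sound-design accent with no in-world source; no one in the scene can hear it → non-diegetic.
(3) it's leaking from a physical pair of headphones in the scene → diegetic.
(4) is non-diegetic: it accompanies on-screen graphics, not anything inside the story world.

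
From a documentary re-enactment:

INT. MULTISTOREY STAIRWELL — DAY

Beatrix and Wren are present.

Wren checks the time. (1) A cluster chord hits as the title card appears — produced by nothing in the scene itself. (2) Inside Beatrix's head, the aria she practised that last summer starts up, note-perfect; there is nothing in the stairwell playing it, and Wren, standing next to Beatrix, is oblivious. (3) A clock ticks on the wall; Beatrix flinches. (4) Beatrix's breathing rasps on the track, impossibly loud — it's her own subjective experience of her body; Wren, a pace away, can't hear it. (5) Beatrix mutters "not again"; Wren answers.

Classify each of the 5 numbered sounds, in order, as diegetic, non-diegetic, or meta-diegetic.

(1) it's a sound-design accent with no in-world source; no one in the scene can hear it → non-diegetic.
Sound (2): remembered music, private to Beatrix — Wren is oblivious because it isn't in the room, so meta-diegetic.
(3) a clock is a real object/event in the scene's world → diegetic.
(4) is meta-diegetic: point-of-audition from inside Beatrix's body; not a sound in the room.
(5) is diegetic: Beatrix is a character speaking aloud in the scene.

non-diegetic, meta-diegetic, diegetic, meta-diegetic, diegetic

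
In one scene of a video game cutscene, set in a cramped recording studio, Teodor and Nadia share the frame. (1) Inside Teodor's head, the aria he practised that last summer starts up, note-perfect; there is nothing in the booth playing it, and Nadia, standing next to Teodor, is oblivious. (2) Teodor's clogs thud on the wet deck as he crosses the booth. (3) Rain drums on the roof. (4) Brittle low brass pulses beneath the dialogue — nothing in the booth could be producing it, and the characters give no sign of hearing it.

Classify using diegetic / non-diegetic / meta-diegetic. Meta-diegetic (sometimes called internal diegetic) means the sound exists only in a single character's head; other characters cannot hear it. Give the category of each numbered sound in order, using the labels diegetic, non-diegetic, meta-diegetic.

Sound (1): it lives in Teodor's subjectivity, not in the booth, so meta-diegetic.
(2) a character's body making contact with the set — an in-world sound → diegetic.
(3) it's the actual ambient sound of the location → diegetic.
Sound (4): it has no source in the story world and no character can hear it — it's underscore, so non-diegetic.

meta-diegetic, diegetic, diegetic, non-diegetic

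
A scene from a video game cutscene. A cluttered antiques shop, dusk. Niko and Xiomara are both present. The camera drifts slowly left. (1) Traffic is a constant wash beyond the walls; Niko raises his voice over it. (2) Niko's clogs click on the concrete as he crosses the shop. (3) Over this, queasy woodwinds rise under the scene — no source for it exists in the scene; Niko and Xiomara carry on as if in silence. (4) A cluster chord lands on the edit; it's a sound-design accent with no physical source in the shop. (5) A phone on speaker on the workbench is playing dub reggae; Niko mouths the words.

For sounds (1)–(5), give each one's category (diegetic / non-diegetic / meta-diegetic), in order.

diegetic, diegetic, non-diegetic, non-diegetic, diegetic

(1) is diegetic: traffic is part of the location's real environment.
(2) a character's body making contact with the set — an in-world sound → diegetic.
Sound (3): score with no on-screen or off-screen source; it exists for the audience alone, so non-diegetic.
(4) is non-diegetic: nothing in the scene produces it; it's an accent added for the audience.
Sound (5): the music comes from an on-screen device that Niko responds to, so diegetic.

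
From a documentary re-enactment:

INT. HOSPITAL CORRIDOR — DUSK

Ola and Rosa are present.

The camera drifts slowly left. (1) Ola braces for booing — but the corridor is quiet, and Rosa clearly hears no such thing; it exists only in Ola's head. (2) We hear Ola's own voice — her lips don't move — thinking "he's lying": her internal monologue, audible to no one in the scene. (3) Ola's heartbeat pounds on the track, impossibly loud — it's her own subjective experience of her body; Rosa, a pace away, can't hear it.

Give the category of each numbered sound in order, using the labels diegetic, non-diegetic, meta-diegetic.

Sound (1): Ola alone 'hears' it — an imagined sound, not present in the space, so meta-diegetic.
(2) Ola's thought-voice: a private mental sound no other character can hear → meta-diegetic.
(3) it's Ola's internal bodily sensation rendered as sound; only Ola 'hears' it → meta-diegetic.

meta-diegetic, meta-diegetic, meta-diegetic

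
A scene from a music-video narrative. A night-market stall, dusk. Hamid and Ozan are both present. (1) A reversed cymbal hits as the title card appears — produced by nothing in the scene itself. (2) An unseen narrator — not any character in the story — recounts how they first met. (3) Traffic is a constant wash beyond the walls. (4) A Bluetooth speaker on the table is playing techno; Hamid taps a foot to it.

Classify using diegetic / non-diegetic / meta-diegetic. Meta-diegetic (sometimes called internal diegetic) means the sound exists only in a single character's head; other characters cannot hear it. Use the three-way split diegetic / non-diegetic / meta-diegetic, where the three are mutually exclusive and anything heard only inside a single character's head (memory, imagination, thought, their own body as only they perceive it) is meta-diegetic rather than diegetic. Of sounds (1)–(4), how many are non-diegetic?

Sound (1): nothing in the scene produces it; it's an accent added for the audience, so non-diegetic.
(2) commentary laid over the scene from outside the fiction → non-diegetic.
(3) is diegetic: ambient/room sound belonging to the story's physical space.
(4) is diegetic: source music from a Bluetooth speaker, which exists in the story world.
So 2 of the 4 are non-diegetic: (1), (2).

2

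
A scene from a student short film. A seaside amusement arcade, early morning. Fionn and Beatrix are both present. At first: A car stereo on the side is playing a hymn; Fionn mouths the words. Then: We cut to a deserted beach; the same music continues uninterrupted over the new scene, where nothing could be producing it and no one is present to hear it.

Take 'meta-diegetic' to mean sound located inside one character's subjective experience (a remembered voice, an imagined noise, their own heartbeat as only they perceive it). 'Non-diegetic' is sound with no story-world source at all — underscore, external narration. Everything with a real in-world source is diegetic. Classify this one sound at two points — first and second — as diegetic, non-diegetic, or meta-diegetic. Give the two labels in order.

diegetic, non-diegetic

First: a car stereo is a real in-scene source and Fionn reacts to it → diegetic.
Second: there is no longer any in-world source and no one can hear it — it has become underscore → non-diegetic.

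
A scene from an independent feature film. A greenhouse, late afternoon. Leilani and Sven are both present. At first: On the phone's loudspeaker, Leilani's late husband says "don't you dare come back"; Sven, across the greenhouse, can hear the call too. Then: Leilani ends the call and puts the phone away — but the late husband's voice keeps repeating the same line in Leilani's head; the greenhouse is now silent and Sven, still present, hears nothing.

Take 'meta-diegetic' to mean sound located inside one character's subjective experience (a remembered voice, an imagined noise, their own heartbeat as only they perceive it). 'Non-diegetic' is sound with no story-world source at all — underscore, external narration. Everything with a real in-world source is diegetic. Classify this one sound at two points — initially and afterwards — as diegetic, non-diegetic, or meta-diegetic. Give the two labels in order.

diegetic, meta-diegetic

Initially: the loudspeaker is an in-world source; both Leilani and Sven hear the call → diegetic.
Afterwards: with the phone off, the voice continues only as Leilani's private mental replay — Sven can't hear it → meta-diegetic.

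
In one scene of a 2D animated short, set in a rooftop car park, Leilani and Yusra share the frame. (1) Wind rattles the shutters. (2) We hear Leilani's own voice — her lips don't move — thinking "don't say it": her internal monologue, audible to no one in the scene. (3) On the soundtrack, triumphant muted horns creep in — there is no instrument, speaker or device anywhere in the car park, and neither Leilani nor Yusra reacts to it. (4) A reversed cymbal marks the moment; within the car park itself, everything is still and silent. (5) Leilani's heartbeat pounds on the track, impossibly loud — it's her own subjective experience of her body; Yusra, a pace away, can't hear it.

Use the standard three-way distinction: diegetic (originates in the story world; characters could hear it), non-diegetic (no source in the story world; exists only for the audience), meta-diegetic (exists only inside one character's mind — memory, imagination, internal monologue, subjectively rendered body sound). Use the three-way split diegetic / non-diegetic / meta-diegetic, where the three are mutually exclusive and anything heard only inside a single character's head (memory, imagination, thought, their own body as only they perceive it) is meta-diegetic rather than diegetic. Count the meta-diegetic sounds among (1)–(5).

(1) is diegetic: ambient/room sound belonging to the story's physical space.
(2) is meta-diegetic: Leilani's thought-voice: a private mental sound no other character can hear.
(3) is non-diegetic: score with no on-screen or off-screen source; it exists for the audience alone.
(4) an editorial stinger — it belongs to the cut, not the story world → non-diegetic.
Sound (5): point-of-audition from inside Leilani's body; not a sound in the room, so meta-diegetic.
Meta-diegetic: (2), (5) — that's 2.

2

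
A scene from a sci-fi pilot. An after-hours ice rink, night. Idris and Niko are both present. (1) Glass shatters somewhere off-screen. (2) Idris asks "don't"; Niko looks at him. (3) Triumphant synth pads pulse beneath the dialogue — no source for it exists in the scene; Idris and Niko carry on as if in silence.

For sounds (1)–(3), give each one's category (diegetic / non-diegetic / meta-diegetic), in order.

diegetic, diegetic, non-diegetic

(1) the sound comes from glass physically present in the location → diegetic.
(2) on-screen dialogue — Idris speaks and Niko is there to hear → diegetic.
(3) is non-diegetic: nothing in the rink produces it and the characters don't hear it — pure soundtrack.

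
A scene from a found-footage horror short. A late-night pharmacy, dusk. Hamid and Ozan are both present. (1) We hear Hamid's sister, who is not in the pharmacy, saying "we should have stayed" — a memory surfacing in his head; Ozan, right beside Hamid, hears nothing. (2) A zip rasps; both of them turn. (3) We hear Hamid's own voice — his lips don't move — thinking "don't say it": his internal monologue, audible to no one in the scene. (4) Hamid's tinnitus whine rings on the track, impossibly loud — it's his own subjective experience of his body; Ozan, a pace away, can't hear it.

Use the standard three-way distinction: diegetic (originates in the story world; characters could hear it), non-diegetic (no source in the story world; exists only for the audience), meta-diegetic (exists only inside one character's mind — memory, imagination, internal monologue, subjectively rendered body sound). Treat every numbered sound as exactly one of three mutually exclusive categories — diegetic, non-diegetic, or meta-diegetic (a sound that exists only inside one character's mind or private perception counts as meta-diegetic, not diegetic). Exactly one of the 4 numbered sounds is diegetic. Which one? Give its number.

(1) is meta-diegetic: the voice is a memory playing only inside Hamid's mind; Ozan can't hear it.
(2) is diegetic: the sound comes from a zip physically present in the location.
(3) is meta-diegetic: internal monologue — inside Hamid's mind, not spoken into the scene.
(4) it's Hamid's internal bodily sensation rendered as sound; only Hamid 'hears' it → meta-diegetic.
Only (2) is diegetic.

2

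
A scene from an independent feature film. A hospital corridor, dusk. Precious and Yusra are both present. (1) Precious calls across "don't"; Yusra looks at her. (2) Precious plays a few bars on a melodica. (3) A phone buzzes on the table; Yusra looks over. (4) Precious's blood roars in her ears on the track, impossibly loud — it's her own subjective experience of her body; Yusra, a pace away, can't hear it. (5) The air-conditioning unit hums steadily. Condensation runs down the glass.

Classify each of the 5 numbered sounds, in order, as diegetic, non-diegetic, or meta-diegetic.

diegetic, diegetic, diegetic, meta-diegetic, diegetic

(1) is diegetic: Precious is a character speaking aloud in the scene.
(2) is diegetic: the instrument and the performer are both in the scene.
Sound (3): the sound comes from a phone physically present in the location, so diegetic.
(4) a subjective body sound — Precious's private perception, inaudible to Yusra → meta-diegetic.
Sound (5): the air-conditioning unit is part of the location's real environment, so diegetic.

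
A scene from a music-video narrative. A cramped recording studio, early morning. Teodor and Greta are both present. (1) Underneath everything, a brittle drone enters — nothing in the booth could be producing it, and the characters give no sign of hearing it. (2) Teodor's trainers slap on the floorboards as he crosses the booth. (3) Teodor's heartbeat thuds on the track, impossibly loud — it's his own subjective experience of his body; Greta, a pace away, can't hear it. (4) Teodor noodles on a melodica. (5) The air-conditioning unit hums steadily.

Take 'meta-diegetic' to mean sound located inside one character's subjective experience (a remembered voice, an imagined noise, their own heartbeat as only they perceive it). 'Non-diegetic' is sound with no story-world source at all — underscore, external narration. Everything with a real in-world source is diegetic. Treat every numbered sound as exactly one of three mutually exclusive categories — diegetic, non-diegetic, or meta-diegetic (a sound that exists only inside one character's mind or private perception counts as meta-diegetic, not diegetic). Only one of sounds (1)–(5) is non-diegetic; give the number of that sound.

(1) is non-diegetic: it has no source in the story world and no character can hear it — it's underscore.
(2) Teodor's footsteps are produced in the story world → diegetic.
(3) is meta-diegetic: a subjective body sound — Teodor's private perception, inaudible to Greta.
(4) is diegetic: a character is playing a melodica on screen.
Sound (5): the air-conditioning unit is part of the location's real environment, so diegetic.
Only (1) is non-diegetic.

1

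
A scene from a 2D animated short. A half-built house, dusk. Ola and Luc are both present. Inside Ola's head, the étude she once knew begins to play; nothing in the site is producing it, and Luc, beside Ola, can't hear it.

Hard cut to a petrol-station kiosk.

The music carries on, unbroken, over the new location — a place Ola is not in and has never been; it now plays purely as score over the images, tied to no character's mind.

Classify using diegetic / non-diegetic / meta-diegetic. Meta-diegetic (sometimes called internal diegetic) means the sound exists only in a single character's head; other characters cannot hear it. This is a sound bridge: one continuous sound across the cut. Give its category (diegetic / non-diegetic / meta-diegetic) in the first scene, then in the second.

Scene one: the music exists only inside Ola's mind; Luc can't hear it → meta-diegetic.
Scene two: it's detached from Ola entirely and plays over unrelated images with no in-world source — conventional underscore → non-diegetic.

meta-diegetic, non-diegetic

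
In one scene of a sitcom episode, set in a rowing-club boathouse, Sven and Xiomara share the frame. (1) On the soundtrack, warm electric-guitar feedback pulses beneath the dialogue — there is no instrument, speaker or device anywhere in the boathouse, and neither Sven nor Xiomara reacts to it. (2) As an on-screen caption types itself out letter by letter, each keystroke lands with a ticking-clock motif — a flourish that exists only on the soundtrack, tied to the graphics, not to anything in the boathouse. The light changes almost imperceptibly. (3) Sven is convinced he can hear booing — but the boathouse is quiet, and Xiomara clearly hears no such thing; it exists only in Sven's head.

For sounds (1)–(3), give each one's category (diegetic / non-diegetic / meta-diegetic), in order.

Sound (1): score with no on-screen or off-screen source; it exists for the audience alone, so non-diegetic.
(2) is non-diegetic: the caption isn't part of the story world, so neither is the sound tied to it.
(3) the sound is imagined by Sven; nothing in the story world is producing it and Xiomara can't hear it → meta-diegetic.

non-diegetic, non-diegetic, meta-diegetic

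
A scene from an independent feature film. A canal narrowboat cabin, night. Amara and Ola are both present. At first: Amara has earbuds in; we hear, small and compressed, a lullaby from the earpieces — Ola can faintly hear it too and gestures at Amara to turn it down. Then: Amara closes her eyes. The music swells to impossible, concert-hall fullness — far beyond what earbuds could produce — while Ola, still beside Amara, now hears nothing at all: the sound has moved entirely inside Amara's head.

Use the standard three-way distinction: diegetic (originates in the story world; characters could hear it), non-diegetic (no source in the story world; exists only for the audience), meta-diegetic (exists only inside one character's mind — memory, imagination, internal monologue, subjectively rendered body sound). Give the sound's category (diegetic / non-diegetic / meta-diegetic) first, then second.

diegetic, meta-diegetic

First: the earbuds are a physical source both characters can hear → diegetic.
Second: the music now exists only as Amara's subjective experience; Ola can no longer hear it → meta-diegetic.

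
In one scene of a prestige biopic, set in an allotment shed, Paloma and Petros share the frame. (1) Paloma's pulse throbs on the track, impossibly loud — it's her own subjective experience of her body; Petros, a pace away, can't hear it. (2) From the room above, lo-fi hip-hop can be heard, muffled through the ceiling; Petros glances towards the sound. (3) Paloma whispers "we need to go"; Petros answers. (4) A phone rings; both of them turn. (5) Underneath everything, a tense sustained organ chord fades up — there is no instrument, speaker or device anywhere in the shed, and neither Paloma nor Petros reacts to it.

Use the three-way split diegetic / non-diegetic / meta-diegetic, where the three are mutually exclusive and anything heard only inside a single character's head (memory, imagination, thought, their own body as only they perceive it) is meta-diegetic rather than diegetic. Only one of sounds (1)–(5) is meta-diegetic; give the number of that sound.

(1) a subjective body sound — Paloma's private perception, inaudible to Petros → meta-diegetic.
(2) off-screen diegetic: the source is out of frame but still in the story's space → diegetic.
Sound (3): on-screen dialogue — Paloma speaks and Petros is there to hear, so diegetic.
Sound (4): an in-world source (a phone); characters could hear it, so diegetic.
Sound (5): nothing in the shed produces it and the characters don't hear it — pure soundtrack, so non-diegetic.
Only (1) is meta-diegetic.

1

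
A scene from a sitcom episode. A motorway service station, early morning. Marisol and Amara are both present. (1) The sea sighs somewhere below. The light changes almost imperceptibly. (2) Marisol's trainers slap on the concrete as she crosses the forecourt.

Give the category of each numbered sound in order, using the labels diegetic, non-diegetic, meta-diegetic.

diegetic, diegetic

Sound (1): ambient/room sound belonging to the story's physical space, so diegetic.
Sound (2): Marisol's footsteps are produced in the story world, so diegetic.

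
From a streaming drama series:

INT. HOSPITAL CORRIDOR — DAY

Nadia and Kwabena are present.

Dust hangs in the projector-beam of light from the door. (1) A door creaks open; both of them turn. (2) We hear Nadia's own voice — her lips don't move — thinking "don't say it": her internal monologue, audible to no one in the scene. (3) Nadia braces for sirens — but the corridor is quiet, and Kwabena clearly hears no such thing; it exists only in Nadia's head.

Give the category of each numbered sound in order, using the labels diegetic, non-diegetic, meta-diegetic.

diegetic, meta-diegetic, meta-diegetic

(1) an in-world source (a door); characters could hear it → diegetic.
(2) it's Nadia's unspoken thought, heard only by the audience via her subjectivity → meta-diegetic.
(3) Nadia alone 'hears' it — an imagined sound, not present in the space → meta-diegetic.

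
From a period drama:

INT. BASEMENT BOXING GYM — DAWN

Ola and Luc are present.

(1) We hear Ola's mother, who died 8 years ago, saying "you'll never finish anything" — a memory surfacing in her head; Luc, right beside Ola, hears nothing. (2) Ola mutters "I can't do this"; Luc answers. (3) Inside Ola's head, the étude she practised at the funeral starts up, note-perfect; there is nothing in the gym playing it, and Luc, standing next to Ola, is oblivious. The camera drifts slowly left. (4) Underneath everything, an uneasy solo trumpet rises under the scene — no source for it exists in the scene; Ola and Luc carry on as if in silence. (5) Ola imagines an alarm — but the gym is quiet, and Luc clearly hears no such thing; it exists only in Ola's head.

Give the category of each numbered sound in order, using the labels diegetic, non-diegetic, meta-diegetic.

meta-diegetic, diegetic, meta-diegetic, non-diegetic, meta-diegetic

Sound (1): the voice is a memory playing only inside Ola's mind; Luc can't hear it, so meta-diegetic.
Sound (2): on-screen dialogue — Ola speaks and Luc is there to hear, so diegetic.
Sound (3): it lives in Ola's subjectivity, not in the gym, so meta-diegetic.
Sound (4): nothing in the gym produces it and the characters don't hear it — pure soundtrack, so non-diegetic.
(5) is meta-diegetic: subjective to Ola: the gym is silent and Luc hears nothing.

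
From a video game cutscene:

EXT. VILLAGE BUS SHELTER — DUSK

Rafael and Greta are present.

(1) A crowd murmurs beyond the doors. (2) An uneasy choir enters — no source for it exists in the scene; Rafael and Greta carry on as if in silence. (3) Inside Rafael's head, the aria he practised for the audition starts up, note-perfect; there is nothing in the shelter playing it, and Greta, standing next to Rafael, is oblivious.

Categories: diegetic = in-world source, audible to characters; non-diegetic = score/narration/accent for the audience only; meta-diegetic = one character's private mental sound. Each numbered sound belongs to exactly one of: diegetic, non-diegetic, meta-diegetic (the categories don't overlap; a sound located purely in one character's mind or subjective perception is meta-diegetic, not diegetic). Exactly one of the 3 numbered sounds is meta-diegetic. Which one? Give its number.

3

(1) ambient/room sound belonging to the story's physical space → diegetic.
(2) nothing in the shelter produces it and the characters don't hear it — pure soundtrack → non-diegetic.
(3) is meta-diegetic: it lives in Rafael's subjectivity, not in the shelter.
Only (3) is meta-diegetic.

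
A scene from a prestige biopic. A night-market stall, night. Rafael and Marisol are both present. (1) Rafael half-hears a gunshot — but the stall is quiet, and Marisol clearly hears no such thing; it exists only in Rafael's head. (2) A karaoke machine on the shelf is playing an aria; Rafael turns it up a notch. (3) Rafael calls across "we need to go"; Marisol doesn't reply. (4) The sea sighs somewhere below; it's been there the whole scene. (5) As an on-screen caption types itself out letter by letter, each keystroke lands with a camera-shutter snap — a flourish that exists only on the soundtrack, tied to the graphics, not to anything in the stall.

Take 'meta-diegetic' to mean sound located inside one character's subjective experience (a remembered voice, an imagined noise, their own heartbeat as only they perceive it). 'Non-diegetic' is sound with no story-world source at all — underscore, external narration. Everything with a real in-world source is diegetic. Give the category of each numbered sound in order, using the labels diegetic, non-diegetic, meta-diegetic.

(1) the sound is imagined by Rafael; nothing in the story world is producing it and Marisol can't hear it → meta-diegetic.
(2) is diegetic: the music comes from an on-screen device that Rafael responds to.
(3) is diegetic: spoken by a character present in the story world.
Sound (4): the sea is part of the location's real environment, so diegetic.
Sound (5): the caption isn't part of the story world, so neither is the sound tied to it, so non-diegetic.

meta-diegetic, diegetic, diegetic, diegetic, non-diegetic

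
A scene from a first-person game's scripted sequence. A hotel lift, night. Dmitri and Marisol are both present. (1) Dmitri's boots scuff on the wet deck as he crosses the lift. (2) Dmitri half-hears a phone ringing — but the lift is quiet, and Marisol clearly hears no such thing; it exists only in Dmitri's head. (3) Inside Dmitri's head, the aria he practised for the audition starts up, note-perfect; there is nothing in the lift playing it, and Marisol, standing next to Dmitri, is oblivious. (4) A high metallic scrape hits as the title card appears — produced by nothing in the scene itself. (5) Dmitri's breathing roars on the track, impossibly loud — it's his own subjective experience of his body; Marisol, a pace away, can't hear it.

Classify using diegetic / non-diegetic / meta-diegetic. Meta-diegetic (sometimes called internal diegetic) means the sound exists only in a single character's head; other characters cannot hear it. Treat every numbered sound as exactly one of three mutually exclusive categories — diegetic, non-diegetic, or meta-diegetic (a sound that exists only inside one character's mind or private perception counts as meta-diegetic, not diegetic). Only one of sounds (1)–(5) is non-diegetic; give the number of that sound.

(1) a character's body making contact with the set — an in-world sound → diegetic.
Sound (2): the sound is imagined by Dmitri; nothing in the story world is producing it and Marisol can't hear it, so meta-diegetic.
Sound (3): it lives in Dmitri's subjectivity, not in the lift, so meta-diegetic.
Sound (4): it's a sound-design accent with no in-world source; no one in the scene can hear it, so non-diegetic.
Sound (5): a subjective body sound — Dmitri's private perception, inaudible to Marisol, so meta-diegetic.
Only (4) is non-diegetic.

4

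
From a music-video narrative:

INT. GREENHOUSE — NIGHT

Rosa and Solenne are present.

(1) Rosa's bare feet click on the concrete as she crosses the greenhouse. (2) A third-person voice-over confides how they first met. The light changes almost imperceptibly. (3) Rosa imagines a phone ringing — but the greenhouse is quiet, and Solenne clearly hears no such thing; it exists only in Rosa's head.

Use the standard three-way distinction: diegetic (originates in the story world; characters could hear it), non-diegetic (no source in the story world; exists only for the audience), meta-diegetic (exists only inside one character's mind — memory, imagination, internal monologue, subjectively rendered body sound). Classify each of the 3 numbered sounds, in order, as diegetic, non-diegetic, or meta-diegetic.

Sound (1): Rosa's footsteps are produced in the story world, so diegetic.
(2) external voice-over — not a character, not heard by anyone in the scene → non-diegetic.
(3) the sound is imagined by Rosa; nothing in the story world is producing it and Solenne can't hear it → meta-diegetic.

diegetic, non-diegetic, meta-diegetic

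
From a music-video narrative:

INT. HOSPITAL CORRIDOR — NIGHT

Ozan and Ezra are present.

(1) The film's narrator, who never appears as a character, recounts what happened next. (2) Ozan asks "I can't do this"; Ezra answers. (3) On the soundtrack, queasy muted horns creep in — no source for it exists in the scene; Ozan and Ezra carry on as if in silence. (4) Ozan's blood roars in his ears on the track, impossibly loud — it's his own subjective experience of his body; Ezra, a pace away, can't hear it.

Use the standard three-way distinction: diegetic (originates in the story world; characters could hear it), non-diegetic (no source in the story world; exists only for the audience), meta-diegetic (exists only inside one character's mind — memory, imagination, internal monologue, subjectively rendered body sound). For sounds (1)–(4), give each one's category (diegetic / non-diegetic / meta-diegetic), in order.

(1) commentary laid over the scene from outside the fiction → non-diegetic.
(2) on-screen dialogue — Ozan speaks and Ezra is there to hear → diegetic.
(3) it has no source in the story world and no character can hear it — it's underscore → non-diegetic.
Sound (4): point-of-audition from inside Ozan's body; not a sound in the room, so meta-diegetic.

non-diegetic, diegetic, non-diegetic, meta-diegetic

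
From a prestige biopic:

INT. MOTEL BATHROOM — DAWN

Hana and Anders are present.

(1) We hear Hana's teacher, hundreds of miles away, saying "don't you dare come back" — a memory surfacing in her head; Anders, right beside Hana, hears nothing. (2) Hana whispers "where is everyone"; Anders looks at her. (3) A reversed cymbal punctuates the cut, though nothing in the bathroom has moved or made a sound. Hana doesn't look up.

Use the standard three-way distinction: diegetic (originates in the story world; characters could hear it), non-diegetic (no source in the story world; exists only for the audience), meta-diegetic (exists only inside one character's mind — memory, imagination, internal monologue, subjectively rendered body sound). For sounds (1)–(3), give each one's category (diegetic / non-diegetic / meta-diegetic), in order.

meta-diegetic, diegetic, non-diegetic

(1) it's Hana's recollection rendered as sound; the other character can't hear it → meta-diegetic.
(2) is diegetic: spoken by a character present in the story world.
(3) is non-diegetic: an editorial stinger — it belongs to the cut, not the story world.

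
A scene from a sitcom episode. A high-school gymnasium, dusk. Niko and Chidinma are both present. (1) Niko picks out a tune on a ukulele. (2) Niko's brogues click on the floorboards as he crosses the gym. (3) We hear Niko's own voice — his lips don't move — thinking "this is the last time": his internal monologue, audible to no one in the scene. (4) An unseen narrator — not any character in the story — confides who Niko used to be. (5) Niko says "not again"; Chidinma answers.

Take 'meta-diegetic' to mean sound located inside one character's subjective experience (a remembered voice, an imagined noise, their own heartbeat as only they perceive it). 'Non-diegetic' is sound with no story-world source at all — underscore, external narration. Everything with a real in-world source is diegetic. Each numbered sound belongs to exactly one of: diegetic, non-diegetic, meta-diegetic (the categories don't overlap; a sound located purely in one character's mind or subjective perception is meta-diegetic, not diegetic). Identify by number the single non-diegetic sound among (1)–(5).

4

(1) a character is playing a ukulele on screen → diegetic.
(2) is diegetic: it's the physical sound of Niko moving in the space.
(3) is meta-diegetic: internal monologue — inside Niko's mind, not spoken into the scene.
Sound (4): commentary laid over the scene from outside the fiction, so non-diegetic.
(5) spoken by a character present in the story world → diegetic.
Only (4) is non-diegetic.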